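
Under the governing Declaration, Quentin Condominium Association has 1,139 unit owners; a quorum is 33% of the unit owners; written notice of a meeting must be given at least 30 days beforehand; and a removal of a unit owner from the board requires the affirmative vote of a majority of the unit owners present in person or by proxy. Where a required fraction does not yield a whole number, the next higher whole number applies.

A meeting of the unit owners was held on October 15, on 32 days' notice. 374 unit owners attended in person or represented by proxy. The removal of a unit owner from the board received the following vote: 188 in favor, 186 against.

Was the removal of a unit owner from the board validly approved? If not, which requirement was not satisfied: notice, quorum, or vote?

Invalid — quorum requirement not satisfied.

Notice: 32 days given; 30 required. Satisfied.
Quorum: 33% of 1,139 = 375.87, rounded up to 376; 374 present. Not satisfied.
Vote: requires a majority of those present (374); a majority of 374 is 188, so 188 needed; 188 in favor. Satisfied.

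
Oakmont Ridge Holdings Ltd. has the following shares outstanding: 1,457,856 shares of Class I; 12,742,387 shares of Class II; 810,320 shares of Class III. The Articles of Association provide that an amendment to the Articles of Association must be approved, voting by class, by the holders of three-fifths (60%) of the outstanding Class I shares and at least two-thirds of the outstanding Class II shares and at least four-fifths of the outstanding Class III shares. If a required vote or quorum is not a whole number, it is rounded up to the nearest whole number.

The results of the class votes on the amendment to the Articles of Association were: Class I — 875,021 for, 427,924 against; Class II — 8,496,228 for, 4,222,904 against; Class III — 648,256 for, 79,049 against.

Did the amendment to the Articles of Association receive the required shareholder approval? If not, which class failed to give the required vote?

Class I: 3/5 of 1457856 = 874713.60, rounded up to 874714; 874,714 required, 875,021 in favor — approved.
Class II: 2/3 of 12742387 = 8494924.67, rounded up to 8494925; 8,494,925 required, 8,496,228 in favor — approved.
Class III: 4/5 of 810320 = 648256; 648,256 required, 648,256 in favor — approved.

Approved — every class gave the required vote.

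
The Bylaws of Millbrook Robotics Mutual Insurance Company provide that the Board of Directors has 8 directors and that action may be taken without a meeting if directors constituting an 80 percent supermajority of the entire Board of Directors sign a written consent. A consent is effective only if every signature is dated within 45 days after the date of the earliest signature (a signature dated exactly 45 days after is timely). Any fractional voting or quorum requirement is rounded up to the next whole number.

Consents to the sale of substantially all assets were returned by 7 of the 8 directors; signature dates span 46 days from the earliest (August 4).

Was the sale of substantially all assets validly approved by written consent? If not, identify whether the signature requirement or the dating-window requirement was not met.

Signatures required: an 80 percent supermajority of 8 — 4/5 of 8 = 6.40, rounded up to 7, so 7 needed; 7 signed. Sufficient.
Dating window: the latest signature is 46 days after the earliest; the limit is 45 days. Outside the window.

Not effective — dating-window requirement not satisfied.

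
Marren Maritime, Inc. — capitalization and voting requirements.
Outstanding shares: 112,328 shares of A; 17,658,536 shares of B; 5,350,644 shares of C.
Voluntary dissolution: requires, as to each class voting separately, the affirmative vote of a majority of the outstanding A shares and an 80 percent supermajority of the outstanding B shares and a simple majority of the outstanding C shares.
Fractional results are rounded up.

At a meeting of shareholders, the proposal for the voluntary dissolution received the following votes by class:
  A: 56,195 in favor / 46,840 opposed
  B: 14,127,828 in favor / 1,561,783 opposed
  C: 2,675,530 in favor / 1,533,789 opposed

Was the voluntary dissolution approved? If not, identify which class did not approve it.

Approved — every class gave the required vote.

A: a majority of 112328 is 56165; 56,165 required, 56,195 in favor — approved.
B: 4/5 of 17658536 = 14126828.80, rounded up to 14126829; 14,126,829 required, 14,127,828 in favor — approved.
C: a majority of 5350644 is 2675323; 2,675,323 required, 2,675,530 in favor — approved.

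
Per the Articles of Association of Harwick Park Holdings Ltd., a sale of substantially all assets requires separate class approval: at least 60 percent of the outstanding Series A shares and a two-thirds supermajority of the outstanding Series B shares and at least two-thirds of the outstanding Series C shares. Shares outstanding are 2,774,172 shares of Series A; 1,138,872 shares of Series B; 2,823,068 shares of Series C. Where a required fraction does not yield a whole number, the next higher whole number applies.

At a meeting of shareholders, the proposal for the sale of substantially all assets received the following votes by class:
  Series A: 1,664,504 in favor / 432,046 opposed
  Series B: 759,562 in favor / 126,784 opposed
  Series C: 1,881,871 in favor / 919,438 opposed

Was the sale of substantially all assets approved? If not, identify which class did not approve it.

Series A: 3/5 of 2774172 = 1664503.20, rounded up to 1664504; 1,664,504 required, 1,664,504 in favor — approved.
Series B: 2/3 of 1138872 = 759248; 759,248 required, 759,562 in favor — approved.
Series C: 2/3 of 2823068 = 1882045.33, rounded up to 1882046; 1,882,046 required, 1,881,871 in favor — not approved.

Not approved — the Series C shares did not give the required vote.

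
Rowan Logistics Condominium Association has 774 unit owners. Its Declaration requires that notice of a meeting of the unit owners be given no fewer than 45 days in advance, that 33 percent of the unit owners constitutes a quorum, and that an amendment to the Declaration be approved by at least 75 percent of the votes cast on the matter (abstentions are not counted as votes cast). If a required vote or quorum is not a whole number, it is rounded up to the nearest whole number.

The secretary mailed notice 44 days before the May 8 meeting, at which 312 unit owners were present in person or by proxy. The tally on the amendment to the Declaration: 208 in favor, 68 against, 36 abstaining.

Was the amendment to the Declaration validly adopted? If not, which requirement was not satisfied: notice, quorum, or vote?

Invalid — notice requirement not satisfied.

Notice: 44 days given; 45 required. Not satisfied.
Quorum: 33% of 774 = 255.42, rounded up to 256; 312 present. Satisfied.
Vote: requires three-fourths of the votes cast (312 − 36 abstaining = 276); 3/4 of 276 = 207, so 207 needed; 208 in favor. Satisfied.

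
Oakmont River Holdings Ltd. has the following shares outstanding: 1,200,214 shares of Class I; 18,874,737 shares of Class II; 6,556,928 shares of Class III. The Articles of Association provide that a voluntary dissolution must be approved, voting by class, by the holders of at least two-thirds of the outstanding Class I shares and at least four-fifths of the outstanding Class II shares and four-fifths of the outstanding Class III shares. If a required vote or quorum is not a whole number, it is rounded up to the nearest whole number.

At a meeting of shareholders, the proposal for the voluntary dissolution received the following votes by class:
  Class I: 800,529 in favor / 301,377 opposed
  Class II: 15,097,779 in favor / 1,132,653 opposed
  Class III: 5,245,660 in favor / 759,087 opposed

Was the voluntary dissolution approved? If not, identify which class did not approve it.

Class I: 2/3 of 1200214 = 800142.67, rounded up to 800143; 800,143 required, 800,529 in favor — approved.
Class II: 4/5 of 18874737 = 15099789.60, rounded up to 15099790; 15,099,790 required, 15,097,779 in favor — not approved.
Class III: 4/5 of 6556928 = 5245542.40, rounded up to 5245543; 5,245,543 required, 5,245,660 in favor — approved.

Not approved — the Class II shares did not give the required vote.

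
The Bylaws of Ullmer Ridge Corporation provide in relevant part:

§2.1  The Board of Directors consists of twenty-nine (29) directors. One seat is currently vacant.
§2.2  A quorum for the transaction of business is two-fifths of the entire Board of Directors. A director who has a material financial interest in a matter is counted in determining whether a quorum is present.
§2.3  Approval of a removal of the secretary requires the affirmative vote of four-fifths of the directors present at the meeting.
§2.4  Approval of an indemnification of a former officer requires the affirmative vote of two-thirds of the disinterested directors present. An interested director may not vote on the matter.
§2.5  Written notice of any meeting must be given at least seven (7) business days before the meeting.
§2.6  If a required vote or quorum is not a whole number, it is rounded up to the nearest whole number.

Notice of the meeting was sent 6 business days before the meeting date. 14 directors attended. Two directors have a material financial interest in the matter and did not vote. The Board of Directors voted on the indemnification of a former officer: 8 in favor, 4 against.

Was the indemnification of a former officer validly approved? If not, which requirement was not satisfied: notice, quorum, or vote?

Invalid — notice requirement not satisfied.

Notice: 6 business days given; 7 required (6 < 7). Not satisfied.
Quorum: 14 present (interested directors count toward quorum); quorum is 12. Satisfied.
Vote: the indemnification of a former officer requires two-thirds of the disinterested directors present (14 − 2 = 12). 2/3 of 12 = 8, so 8 affirmative votes are needed; 8 voted in favor. Satisfied.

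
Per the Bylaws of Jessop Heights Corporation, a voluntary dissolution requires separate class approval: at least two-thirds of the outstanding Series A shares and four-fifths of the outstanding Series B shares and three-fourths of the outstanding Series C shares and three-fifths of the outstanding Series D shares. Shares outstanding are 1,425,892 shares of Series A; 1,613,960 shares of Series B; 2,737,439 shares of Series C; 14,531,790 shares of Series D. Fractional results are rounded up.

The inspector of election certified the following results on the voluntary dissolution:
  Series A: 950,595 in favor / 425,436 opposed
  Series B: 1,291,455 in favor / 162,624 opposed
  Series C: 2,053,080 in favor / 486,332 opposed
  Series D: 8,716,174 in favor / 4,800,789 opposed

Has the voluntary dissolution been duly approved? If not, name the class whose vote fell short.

Series A: 2/3 of 1425892 = 950594.67, rounded up to 950595; 950,595 required, 950,595 in favor — approved.
Series B: 4/5 of 1613960 = 1291168; 1,291,168 required, 1,291,455 in favor — approved.
Series C: 3/4 of 2737439 = 2053079.25, rounded up to 2053080; 2,053,080 required, 2,053,080 in favor — approved.
Series D: 3/5 of 14531790 = 8719074; 8,719,074 required, 8,716,174 in favor — not approved.

Not approved — the Series D shares did not give the required vote.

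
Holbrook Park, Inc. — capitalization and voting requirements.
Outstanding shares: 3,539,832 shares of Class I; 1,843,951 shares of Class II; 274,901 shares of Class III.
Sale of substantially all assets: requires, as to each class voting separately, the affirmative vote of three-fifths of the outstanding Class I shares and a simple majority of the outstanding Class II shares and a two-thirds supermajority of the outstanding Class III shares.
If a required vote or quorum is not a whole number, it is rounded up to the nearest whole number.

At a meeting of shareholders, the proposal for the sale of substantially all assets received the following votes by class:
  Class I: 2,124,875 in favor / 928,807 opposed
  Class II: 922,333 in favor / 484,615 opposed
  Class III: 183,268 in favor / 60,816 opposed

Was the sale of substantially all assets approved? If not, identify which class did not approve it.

Class I: 3/5 of 3539832 = 2123899.20, rounded up to 2123900; 2,123,900 required, 2,124,875 in favor — approved.
Class II: a majority of 1843951 is 921976; 921,976 required, 922,333 in favor — approved.
Class III: 2/3 of 274901 = 183267.33, rounded up to 183268; 183,268 required, 183,268 in favor — approved.

Approved — every class gave the required vote.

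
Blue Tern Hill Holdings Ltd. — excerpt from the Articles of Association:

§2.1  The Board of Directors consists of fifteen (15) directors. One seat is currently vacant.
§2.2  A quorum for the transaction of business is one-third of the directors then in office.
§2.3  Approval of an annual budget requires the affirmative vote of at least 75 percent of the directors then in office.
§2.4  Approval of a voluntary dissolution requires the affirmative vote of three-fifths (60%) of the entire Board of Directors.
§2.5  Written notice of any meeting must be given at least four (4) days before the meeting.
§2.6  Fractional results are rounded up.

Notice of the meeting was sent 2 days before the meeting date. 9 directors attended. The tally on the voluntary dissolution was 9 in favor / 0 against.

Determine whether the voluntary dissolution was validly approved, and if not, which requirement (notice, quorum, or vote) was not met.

Notice: 2 days given; 4 required (2 < 4). Not satisfied.
Quorum: 9 present; quorum is 5. Satisfied.
Vote: the voluntary dissolution requires three-fifths of the entire Board of Directors (15). 3/5 of 15 = 9, so 9 affirmative votes are needed; 9 voted in favor. Satisfied.

Invalid — notice requirement not satisfied.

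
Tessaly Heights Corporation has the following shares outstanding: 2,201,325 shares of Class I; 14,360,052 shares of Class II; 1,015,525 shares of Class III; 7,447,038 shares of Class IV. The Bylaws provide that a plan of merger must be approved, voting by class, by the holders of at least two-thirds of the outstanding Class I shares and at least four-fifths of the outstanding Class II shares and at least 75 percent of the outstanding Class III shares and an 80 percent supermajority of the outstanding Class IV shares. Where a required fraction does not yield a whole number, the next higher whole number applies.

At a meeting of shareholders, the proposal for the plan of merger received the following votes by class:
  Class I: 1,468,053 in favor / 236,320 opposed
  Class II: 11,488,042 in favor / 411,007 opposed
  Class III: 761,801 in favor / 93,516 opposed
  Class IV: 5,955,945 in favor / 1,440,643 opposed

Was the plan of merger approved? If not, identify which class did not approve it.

Class I: 2/3 of 2201325 = 1467550; 1,467,550 required, 1,468,053 in favor — approved.
Class II: 4/5 of 14360052 = 11488041.60, rounded up to 11488042; 11,488,042 required, 11,488,042 in favor — approved.
Class III: 3/4 of 1015525 = 761643.75, rounded up to 761644; 761,644 required, 761,801 in favor — approved.
Class IV: 4/5 of 7447038 = 5957630.40, rounded up to 5957631; 5,957,631 required, 5,955,945 in favor — not approved.

Not approved — the Class IV shares did not give the required vote.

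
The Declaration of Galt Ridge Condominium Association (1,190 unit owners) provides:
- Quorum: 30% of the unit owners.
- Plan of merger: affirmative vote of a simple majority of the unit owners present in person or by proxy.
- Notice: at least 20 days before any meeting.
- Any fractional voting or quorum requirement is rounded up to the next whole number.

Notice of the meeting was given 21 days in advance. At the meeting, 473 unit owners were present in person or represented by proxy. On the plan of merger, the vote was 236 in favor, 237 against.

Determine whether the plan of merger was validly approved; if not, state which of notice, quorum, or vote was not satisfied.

Invalid — vote requirement not satisfied.

Notice: 21 days given; 20 required. Satisfied.
Quorum: 30% of 1,190 = 357; 473 present. Satisfied.
Vote: requires a majority of those present (473); a majority of 473 is 237, so 237 needed; 236 in favor. Not satisfied.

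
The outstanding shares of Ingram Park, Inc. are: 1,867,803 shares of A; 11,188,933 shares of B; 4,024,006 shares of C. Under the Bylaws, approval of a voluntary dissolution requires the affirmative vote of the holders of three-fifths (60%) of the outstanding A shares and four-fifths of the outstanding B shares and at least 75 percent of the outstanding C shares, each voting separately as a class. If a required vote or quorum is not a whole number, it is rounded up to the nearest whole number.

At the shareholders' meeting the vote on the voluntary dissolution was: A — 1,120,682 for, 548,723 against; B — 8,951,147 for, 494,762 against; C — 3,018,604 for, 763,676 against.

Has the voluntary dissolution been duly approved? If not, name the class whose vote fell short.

Approved — every class gave the required vote.

A: 3/5 of 1867803 = 1120681.80, rounded up to 1120682; 1,120,682 required, 1,120,682 in favor — approved.
B: 4/5 of 11188933 = 8951146.40, rounded up to 8951147; 8,951,147 required, 8,951,147 in favor — approved.
C: 3/4 of 4024006 = 3018004.50, rounded up to 3018005; 3,018,005 required, 3,018,604 in favor — approved.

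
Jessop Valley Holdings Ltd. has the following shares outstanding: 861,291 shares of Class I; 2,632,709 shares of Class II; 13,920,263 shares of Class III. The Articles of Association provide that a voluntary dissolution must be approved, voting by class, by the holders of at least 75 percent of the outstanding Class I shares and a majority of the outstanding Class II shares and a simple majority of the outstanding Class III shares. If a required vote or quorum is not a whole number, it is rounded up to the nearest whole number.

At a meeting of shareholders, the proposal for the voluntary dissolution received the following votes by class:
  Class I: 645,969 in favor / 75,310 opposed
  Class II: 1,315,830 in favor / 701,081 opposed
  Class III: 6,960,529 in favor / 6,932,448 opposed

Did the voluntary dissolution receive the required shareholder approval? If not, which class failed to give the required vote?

Not approved — the Class II shares did not give the required vote.

Class I: 3/4 of 861291 = 645968.25, rounded up to 645969; 645,969 required, 645,969 in favor — approved.
Class II: a majority of 2632709 is 1316355; 1,316,355 required, 1,315,830 in favor — not approved.
Class III: a majority of 13920263 is 6960132; 6,960,132 required, 6,960,529 in favor — approved.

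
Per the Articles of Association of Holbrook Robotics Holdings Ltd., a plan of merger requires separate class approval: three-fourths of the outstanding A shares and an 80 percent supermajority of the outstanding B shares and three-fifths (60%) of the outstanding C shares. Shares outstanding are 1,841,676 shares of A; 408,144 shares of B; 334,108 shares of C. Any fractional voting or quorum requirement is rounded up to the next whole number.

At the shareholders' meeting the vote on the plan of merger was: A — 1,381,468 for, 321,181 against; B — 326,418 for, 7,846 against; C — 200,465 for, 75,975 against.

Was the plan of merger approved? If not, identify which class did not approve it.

Not approved — the B shares did not give the required vote.

A: 3/4 of 1841676 = 1381257; 1,381,257 required, 1,381,468 in favor — approved.
B: 4/5 of 408144 = 326515.20, rounded up to 326516; 326,516 required, 326,418 in favor — not approved.
C: 3/5 of 334108 = 200464.80, rounded up to 200465; 200,465 required, 200,465 in favor — approved.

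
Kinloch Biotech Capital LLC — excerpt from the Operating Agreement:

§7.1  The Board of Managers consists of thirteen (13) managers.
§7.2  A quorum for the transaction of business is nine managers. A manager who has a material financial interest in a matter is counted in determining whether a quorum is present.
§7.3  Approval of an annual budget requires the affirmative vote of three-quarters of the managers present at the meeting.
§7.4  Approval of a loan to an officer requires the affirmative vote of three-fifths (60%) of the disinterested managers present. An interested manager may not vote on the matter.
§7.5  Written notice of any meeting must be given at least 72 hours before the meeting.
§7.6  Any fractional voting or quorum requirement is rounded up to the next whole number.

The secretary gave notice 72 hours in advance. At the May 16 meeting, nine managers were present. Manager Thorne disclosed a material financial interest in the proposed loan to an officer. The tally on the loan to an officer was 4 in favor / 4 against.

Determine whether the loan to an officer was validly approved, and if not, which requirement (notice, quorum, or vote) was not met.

Invalid — vote requirement not satisfied.

Notice: 72 hours given; 72 required (72 ≥ 72). Satisfied.
Quorum: 9 present (interested managers count toward quorum); quorum is 9. Satisfied.
Vote: the loan to an officer requires three-fifths of the disinterested managers present (9 − 1 = 8). 3/5 of 8 = 4.80, rounded up to 5, so 5 affirmative votes are needed; 4 voted in favor. Not satisfied.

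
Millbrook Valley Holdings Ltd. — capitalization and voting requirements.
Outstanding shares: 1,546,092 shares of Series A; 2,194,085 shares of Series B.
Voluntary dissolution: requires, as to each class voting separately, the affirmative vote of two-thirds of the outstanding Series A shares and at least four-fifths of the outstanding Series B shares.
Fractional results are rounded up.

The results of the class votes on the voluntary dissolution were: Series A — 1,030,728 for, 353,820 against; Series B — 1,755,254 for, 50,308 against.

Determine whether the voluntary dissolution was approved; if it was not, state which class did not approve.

Series A: 2/3 of 1546092 = 1030728; 1,030,728 required, 1,030,728 in favor — approved.
Series B: 4/5 of 2194085 = 1755268; 1,755,268 required, 1,755,254 in favor — not approved.

Not approved — the Series B shares did not give the required vote.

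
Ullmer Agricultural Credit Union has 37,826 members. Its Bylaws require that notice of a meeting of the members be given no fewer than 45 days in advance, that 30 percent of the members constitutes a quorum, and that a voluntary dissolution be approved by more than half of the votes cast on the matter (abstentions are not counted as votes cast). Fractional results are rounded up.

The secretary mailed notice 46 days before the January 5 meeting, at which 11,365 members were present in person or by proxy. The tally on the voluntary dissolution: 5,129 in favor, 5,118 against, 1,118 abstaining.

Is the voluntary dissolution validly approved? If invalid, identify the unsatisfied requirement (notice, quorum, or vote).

Valid — all requirements satisfied.

Notice: 46 days given; 45 required. Satisfied.
Quorum: 30% of 37,826 = 11,347.80, rounded up to 11,348; 11,365 present. Satisfied.
Vote: requires a majority of the votes cast (11,365 − 1,118 abstaining = 10,247); a majority of 10247 is 5124, so 5,124 needed; 5,129 in favor. Satisfied.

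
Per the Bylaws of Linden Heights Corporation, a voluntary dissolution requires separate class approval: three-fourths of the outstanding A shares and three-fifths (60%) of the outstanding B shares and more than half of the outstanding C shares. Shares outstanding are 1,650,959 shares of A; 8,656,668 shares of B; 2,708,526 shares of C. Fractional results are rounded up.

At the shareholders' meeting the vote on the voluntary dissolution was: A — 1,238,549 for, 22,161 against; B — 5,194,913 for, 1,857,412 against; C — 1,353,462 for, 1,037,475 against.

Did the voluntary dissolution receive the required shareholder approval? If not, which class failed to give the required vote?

Not approved — the C shares did not give the required vote.

A: 3/4 of 1650959 = 1238219.25, rounded up to 1238220; 1,238,220 required, 1,238,549 in favor — approved.
B: 3/5 of 8656668 = 5194000.80, rounded up to 5194001; 5,194,001 required, 5,194,913 in favor — approved.
C: a majority of 2708526 is 1354264; 1,354,264 required, 1,353,462 in favor — not approved.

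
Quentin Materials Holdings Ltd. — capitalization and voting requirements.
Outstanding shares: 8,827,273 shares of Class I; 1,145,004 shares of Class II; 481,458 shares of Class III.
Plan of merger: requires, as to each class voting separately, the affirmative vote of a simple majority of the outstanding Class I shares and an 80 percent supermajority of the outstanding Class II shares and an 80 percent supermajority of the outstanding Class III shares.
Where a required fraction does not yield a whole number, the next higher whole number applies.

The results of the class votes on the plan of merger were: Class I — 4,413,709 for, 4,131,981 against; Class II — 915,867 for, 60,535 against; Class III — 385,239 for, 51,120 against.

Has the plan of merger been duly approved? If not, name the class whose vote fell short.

Not approved — the Class II shares did not give the required vote.

Class I: a majority of 8827273 is 4413637; 4,413,637 required, 4,413,709 in favor — approved.
Class II: 4/5 of 1145004 = 916003.20, rounded up to 916004; 916,004 required, 915,867 in favor — not approved.
Class III: 4/5 of 481458 = 385166.40, rounded up to 385167; 385,167 required, 385,239 in favor — approved.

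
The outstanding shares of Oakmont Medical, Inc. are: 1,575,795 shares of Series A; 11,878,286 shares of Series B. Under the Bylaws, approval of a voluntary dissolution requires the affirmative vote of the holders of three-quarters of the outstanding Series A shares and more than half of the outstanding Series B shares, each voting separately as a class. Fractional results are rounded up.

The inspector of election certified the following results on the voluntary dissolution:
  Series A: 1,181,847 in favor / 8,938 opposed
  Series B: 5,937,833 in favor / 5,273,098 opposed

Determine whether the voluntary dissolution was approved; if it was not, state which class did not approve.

Series A: 3/4 of 1575795 = 1181846.25, rounded up to 1181847; 1,181,847 required, 1,181,847 in favor — approved.
Series B: a majority of 11878286 is 5939144; 5,939,144 required, 5,937,833 in favor — not approved.

Not approved — the Series B shares did not give the required vote.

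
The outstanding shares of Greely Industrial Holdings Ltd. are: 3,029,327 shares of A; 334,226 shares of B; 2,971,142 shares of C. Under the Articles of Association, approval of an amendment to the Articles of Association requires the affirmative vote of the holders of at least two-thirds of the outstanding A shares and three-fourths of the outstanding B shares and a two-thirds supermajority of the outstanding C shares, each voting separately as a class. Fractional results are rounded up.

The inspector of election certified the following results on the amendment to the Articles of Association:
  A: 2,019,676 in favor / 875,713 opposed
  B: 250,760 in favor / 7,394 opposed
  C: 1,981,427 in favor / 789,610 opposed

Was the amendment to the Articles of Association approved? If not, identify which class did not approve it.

Approved — every class gave the required vote.

A: 2/3 of 3029327 = 2019551.33, rounded up to 2019552; 2,019,552 required, 2,019,676 in favor — approved.
B: 3/4 of 334226 = 250669.50, rounded up to 250670; 250,670 required, 250,760 in favor — approved.
C: 2/3 of 2971142 = 1980761.33, rounded up to 1980762; 1,980,762 required, 1,981,427 in favor — approved.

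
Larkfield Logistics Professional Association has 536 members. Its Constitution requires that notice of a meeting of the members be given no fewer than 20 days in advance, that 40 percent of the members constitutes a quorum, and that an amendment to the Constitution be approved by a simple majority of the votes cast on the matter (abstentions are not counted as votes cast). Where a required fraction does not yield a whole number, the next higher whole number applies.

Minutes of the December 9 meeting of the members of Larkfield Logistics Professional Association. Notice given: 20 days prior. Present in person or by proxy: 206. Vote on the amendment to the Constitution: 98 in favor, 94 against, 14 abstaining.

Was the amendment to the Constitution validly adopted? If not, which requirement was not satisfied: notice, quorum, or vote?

Notice: 20 days given; 20 required. Satisfied.
Quorum: 40% of 536 = 214.40, rounded up to 215; 206 present. Not satisfied.
Vote: requires a majority of the votes cast (206 − 14 abstaining = 192); a majority of 192 is 97, so 97 needed; 98 in favor. Satisfied.

Invalid — quorum requirement not satisfied.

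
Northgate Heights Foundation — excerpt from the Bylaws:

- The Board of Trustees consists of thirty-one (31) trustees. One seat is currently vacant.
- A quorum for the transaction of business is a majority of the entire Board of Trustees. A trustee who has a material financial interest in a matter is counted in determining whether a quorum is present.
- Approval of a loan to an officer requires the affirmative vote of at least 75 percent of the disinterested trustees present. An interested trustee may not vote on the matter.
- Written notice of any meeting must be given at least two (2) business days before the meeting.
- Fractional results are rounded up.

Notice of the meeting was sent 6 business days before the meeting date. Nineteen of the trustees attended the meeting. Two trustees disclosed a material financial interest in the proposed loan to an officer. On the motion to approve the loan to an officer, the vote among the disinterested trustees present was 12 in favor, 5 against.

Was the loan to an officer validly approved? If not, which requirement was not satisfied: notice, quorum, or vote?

Invalid — vote requirement not satisfied.

Notice: 6 business days given; 2 required (6 ≥ 2). Satisfied.
Quorum: 19 present (interested trustees count toward quorum); quorum is 16. Satisfied.
Vote: the loan to an officer requires three-fourths of the disinterested trustees present (19 − 2 = 17). 3/4 of 17 = 12.75, rounded up to 13, so 13 affirmative votes are needed; 12 voted in favor. Not satisfied.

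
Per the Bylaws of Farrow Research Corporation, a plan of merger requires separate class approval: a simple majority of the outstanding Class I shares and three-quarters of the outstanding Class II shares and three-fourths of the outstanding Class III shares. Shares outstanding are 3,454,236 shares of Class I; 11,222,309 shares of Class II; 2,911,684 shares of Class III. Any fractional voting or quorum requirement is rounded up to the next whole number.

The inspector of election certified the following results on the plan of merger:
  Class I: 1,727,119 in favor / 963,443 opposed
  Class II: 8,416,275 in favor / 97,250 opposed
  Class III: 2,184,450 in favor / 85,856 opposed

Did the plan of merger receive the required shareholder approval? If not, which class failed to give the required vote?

Not approved — the Class II shares did not give the required vote.

Class I: a majority of 3454236 is 1727119; 1,727,119 required, 1,727,119 in favor — approved.
Class II: 3/4 of 11222309 = 8416731.75, rounded up to 8416732; 8,416,732 required, 8,416,275 in favor — not approved.
Class III: 3/4 of 2911684 = 2183763; 2,183,763 required, 2,184,450 in favor — approved.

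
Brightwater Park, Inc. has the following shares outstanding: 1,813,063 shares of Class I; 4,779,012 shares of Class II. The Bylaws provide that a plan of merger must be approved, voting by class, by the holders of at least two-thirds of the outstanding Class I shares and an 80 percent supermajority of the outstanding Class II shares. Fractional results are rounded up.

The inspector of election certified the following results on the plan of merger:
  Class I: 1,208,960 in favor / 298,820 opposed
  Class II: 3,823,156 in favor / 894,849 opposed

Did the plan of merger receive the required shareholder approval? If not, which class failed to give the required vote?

Not approved — the Class II shares did not give the required vote.

Class I: 2/3 of 1813063 = 1208708.67, rounded up to 1208709; 1,208,709 required, 1,208,960 in favor — approved.
Class II: 4/5 of 4779012 = 3823209.60, rounded up to 3823210; 3,823,210 required, 3,823,156 in favor — not approved.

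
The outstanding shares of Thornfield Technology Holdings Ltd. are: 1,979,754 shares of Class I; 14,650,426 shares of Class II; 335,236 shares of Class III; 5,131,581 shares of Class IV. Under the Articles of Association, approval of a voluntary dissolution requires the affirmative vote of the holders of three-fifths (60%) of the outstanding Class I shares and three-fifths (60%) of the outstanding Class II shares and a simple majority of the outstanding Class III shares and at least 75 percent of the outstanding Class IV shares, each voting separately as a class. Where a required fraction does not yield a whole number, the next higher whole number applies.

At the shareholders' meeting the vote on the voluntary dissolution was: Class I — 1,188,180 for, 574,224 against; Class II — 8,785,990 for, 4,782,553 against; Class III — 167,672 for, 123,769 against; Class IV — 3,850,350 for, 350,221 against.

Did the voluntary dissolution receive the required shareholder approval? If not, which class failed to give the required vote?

Not approved — the Class II shares did not give the required vote.

Class I: 3/5 of 1979754 = 1187852.40, rounded up to 1187853; 1,187,853 required, 1,188,180 in favor — approved.
Class II: 3/5 of 14650426 = 8790255.60, rounded up to 8790256; 8,790,256 required, 8,785,990 in favor — not approved.
Class III: a majority of 335236 is 167619; 167,619 required, 167,672 in favor — approved.
Class IV: 3/4 of 5131581 = 3848685.75, rounded up to 3848686; 3,848,686 required, 3,850,350 in favor — approved.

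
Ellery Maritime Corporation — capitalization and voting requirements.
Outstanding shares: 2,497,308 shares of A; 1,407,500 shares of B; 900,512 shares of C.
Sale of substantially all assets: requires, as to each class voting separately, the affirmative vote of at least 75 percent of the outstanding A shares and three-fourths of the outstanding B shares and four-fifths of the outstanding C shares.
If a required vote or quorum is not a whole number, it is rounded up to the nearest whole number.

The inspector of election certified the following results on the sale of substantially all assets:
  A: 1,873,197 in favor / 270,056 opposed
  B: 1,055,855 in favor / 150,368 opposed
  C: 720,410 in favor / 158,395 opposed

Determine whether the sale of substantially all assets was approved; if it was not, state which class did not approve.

A: 3/4 of 2497308 = 1872981; 1,872,981 required, 1,873,197 in favor — approved.
B: 3/4 of 1407500 = 1055625; 1,055,625 required, 1,055,855 in favor — approved.
C: 4/5 of 900512 = 720409.60, rounded up to 720410; 720,410 required, 720,410 in favor — approved.

Approved — every class gave the required vote.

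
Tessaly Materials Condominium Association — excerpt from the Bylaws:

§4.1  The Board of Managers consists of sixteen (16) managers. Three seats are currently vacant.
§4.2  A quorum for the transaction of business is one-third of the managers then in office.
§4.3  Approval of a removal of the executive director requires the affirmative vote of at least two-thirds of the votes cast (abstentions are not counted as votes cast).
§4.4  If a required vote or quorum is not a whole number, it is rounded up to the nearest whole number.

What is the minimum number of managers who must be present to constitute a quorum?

1/3 of 13 = 4.33, rounded up to 5.

5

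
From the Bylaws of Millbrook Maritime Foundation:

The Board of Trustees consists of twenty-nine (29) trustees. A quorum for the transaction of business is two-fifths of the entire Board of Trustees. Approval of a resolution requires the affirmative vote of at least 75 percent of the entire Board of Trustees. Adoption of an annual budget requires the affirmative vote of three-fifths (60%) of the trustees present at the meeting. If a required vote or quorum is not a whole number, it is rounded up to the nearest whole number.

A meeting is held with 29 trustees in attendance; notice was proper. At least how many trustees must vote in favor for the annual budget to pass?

18

The annual budget requires three-fifths of the trustees present (29).
3/5 of 29 = 17.40, rounded up to 18.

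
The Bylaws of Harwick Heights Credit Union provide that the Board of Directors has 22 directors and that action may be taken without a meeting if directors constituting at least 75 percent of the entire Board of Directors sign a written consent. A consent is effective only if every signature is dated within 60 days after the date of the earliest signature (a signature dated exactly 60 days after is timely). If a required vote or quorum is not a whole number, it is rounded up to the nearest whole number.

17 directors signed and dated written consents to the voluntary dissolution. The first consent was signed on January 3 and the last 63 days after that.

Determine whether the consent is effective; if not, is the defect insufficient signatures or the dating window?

Signatures required: at least 75 percent of 22 — 3/4 of 22 = 16.50, rounded up to 17, so 17 needed; 17 signed. Sufficient.
Dating window: the latest signature is 63 days after the earliest; the limit is 60 days. Outside the window.

Not effective — dating-window requirement not satisfied.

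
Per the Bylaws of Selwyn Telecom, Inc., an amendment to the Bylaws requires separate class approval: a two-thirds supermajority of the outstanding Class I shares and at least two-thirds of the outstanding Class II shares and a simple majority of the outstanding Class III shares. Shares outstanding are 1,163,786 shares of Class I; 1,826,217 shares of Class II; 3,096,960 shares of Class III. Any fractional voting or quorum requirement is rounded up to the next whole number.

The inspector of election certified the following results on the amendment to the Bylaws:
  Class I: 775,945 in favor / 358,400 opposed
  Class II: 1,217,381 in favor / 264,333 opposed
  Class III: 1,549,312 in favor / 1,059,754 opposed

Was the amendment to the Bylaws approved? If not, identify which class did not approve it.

Class I: 2/3 of 1163786 = 775857.33, rounded up to 775858; 775,858 required, 775,945 in favor — approved.
Class II: 2/3 of 1826217 = 1217478; 1,217,478 required, 1,217,381 in favor — not approved.
Class III: a majority of 3096960 is 1548481; 1,548,481 required, 1,549,312 in favor — approved.

Not approved — the Class II shares did not give the required vote.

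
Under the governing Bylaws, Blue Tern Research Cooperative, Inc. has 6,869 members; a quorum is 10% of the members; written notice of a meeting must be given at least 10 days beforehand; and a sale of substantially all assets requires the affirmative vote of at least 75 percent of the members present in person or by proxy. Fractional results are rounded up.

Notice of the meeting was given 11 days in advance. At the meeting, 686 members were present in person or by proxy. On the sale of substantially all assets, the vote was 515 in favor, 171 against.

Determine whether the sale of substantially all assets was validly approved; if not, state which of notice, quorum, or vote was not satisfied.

Invalid — quorum requirement not satisfied.

Notice: 11 days given; 10 required. Satisfied.
Quorum: 10% of 6,869 = 686.90, rounded up to 687; 686 present. Not satisfied.
Vote: requires three-fourths of those present (686); 3/4 of 686 = 514.50, rounded up to 515, so 515 needed; 515 in favor. Satisfied.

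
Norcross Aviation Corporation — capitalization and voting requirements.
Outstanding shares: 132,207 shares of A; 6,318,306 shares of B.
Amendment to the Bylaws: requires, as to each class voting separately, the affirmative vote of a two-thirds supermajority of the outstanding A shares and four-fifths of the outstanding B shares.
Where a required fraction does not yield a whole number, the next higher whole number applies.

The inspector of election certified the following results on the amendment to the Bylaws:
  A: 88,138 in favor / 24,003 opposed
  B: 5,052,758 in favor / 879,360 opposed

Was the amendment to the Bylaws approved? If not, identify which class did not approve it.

A: 2/3 of 132207 = 88138; 88,138 required, 88,138 in favor — approved.
B: 4/5 of 6318306 = 5054644.80, rounded up to 5054645; 5,054,645 required, 5,052,758 in favor — not approved.

Not approved — the B shares did not give the required vote.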